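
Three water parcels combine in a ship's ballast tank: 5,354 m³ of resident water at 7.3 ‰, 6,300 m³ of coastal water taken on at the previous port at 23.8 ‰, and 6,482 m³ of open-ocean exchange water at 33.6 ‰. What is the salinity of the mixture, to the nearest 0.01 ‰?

22.43 ‰

Conserving salt mass:
salt = 5,354×7.3 + 6,300×23.8 + 6,482×33.6 = 39,084.2 + 149,940 + 217,795.2 = 406,819.4
volume = 5,354 + 6,300 + 6,482 = 18,136 m³
S = 406,819.4 / 18,136 = 22.4316 ‰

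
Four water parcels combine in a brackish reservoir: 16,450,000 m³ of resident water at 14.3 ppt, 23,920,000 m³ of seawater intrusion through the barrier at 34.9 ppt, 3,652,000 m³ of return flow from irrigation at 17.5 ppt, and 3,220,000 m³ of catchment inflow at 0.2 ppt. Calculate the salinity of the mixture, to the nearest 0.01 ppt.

24.02 ppt

Mass of salt is conserved:
salt = 16,450,000×14.3 + 23,920,000×34.9 + 3,652,000×17.5 + 3,220,000×0.2 = 235,235,000 + 834,808,000 + 63,910,000 + 644,000 = 1,134,597,000
volume = 16,450,000 + 23,920,000 + 3,652,000 + 3,220,000 = 47,242,000 m³
S = 1,134,597,000 / 47,242,000 = 24.0167 ppt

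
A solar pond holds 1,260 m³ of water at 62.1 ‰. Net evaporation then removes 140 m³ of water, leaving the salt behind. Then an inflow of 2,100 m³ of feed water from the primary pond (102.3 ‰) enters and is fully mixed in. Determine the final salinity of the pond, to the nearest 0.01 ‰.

After evaporation: salt = 1,260×62.1 = 78,246; volume = 1,260 − 140 = 1,120 m³
After mixing: salt = 78,246 + 2,100×102.3 = 293,076; volume = 1,120 + 2,100 = 3,220 m³
S = 293,076 / 3,220 = 91.0174 ‰

91.02 ‰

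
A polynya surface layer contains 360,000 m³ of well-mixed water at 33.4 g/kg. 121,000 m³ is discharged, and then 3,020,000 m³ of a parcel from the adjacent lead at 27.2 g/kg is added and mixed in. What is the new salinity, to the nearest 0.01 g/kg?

Remaining after removal: 239,000 m³ at 33.4 g/kg (salt = 7,982,600)
After addition: salt = 7,982,600 + 3,020,000×27.2 = 90,126,600; volume = 3,259,000 m³
S = 90,126,600 / 3,259,000 = 27.6547 g/kg

27.65 g/kg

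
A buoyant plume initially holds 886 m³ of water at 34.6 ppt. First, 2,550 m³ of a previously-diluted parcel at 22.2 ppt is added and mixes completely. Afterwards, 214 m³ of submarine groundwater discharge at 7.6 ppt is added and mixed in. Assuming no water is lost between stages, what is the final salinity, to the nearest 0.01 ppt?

By conservation of dissolved salt,
Initial salt = 886×34.6 = 30,655.6
After stage 1: salt = 30,655.6 + 2,550×22.2 = 87,265.6; volume = 3,436 m³; S = 25.397 ppt
After stage 2: salt = 87,265.6 + 214×7.6 = 88,892; volume = 3,650 m³
S = 88,892 / 3,650 = 24.354 ppt

24.35 ppt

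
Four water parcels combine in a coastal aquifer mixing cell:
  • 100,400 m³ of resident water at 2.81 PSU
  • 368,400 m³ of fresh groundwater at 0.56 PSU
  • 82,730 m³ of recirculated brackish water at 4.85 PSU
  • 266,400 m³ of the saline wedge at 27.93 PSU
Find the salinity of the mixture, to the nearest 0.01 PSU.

10.18 PSU

Weighted by volume,
salt = 100,400×2.81 + 368,400×0.56 + 82,730×4.85 + 266,400×27.93 = 282,124 + 206,304 + 401,240.5 + 7,440,552 = 8,330,220.5
volume = 100,400 + 368,400 + 82,730 + 266,400 = 817,930 m³
S = 8,330,220.5 / 817,930 = 10.1845 PSU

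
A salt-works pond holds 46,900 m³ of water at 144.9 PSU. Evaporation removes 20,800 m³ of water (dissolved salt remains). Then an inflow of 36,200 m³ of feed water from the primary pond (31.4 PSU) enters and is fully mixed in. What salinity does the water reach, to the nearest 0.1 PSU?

127.3 PSU

After evaporation: salt = 46,900×144.9 = 6,795,810; volume = 46,900 − 20,800 = 26,100 m³
After mixing: salt = 6,795,810 + 36,200×31.4 = 7,932,490; volume = 26,100 + 36,200 = 62,300 m³
S = 7,932,490 / 62,300 = 127.3273 PSU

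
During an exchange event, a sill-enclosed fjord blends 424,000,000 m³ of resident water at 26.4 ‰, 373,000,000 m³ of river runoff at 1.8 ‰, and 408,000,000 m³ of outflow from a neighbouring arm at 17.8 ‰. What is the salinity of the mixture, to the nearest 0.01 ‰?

15.87 ‰

Total salt / total volume:
salt = 424,000,000×26.4 + 373,000,000×1.8 + 408,000,000×17.8 = 11,193,600,000 + 671,400,000 + 7,262,400,000 = 19,127,400,000
volume = 424,000,000 + 373,000,000 + 408,000,000 = 1,205,000,000 m³
S = 19,127,400,000 / 1,205,000,000 = 15.8734 ‰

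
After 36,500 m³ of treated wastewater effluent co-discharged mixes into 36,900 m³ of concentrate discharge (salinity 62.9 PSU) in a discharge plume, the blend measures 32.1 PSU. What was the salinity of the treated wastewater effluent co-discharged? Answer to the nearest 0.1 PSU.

1.0 PSU

Salt balance: 36,900×62.9 + 36,500×S = 73,400×32.1
2,321,010 + 36,500·S = 2,356,140
S = (2,356,140 − 2,321,010) / 36,500 = 0.9625 PSU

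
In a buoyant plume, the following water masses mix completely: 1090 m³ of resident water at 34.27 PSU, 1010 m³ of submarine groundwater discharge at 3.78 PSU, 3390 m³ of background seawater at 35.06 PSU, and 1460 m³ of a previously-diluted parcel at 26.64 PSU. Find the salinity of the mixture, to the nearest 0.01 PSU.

Conserving salt mass:
salt = 1,090×34.27 + 1,010×3.78 + 3,390×35.06 + 1,460×26.64 = 37,354.3 + 3,817.8 + 118,853.4 + 38,894.4 = 198,919.9
volume = 1,090 + 1,010 + 3,390 + 1,460 = 6,950 m³
S = 198,919.9 / 6,950 = 28.6216 PSU

28.62 PSU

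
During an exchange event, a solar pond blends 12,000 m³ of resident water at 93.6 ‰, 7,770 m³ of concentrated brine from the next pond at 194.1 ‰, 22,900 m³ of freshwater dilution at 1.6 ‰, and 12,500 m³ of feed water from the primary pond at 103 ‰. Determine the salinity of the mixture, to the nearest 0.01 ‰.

Conserving salt mass:
salt = 12,000×93.6 + 7,770×194.1 + 22,900×1.6 + 12,500×103 = 1,123,200 + 1,508,157 + 36,640 + 1,287,500 = 3,955,497
volume = 12,000 + 7,770 + 22,900 + 12,500 = 55,170 m³
S = 3,955,497 / 55,170 = 71.6965 ‰

71.70 ‰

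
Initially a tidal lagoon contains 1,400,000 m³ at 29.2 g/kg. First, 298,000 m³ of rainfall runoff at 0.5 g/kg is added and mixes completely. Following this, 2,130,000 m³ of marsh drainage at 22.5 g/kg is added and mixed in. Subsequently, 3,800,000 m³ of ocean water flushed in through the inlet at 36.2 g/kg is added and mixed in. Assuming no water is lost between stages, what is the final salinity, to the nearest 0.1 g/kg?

Mass of salt is conserved:
Initial salt = 1,400,000×29.2 = 40,880,000
After stage 1: salt = 40,880,000 + 298,000×0.5 = 41,029,000; volume = 1,698,000 m³; S = 24.163 g/kg
After stage 2: salt = 41,029,000 + 2,130,000×22.5 = 88,954,000; volume = 3,828,000 m³; S = 23.238 g/kg
After stage 3: salt = 88,954,000 + 3,800,000×36.2 = 226,514,000; volume = 7,628,000 m³
S = 226,514,000 / 7,628,000 = 29.6951 g/kg

29.7 g/kg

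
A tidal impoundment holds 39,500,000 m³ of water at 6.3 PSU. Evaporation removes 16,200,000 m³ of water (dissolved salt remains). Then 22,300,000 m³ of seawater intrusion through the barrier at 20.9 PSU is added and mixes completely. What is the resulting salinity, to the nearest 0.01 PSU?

15.68 PSU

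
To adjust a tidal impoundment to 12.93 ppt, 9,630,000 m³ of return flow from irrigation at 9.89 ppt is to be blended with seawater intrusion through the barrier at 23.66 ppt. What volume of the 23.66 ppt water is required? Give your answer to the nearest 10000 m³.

Salt balance: 9,630,000×9.89 + V×23.66 = (9,630,000+V)×12.93
95,240,700 + 23.66V = 124,515,900 + 12.93V
29,275,200 = 10.73V
V = 2,728,350.42 m³

2730000 m³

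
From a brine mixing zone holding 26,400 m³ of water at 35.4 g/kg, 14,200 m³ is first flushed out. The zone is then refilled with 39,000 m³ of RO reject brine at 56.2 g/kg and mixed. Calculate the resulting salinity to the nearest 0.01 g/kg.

Remaining after removal: 12,200 m³ at 35.4 g/kg (salt = 431,880)
After addition: salt = 431,880 + 39,000×56.2 = 2,623,680; volume = 51,200 m³
S = 2,623,680 / 51,200 = 51.2438 g/kg

51.24 g/kg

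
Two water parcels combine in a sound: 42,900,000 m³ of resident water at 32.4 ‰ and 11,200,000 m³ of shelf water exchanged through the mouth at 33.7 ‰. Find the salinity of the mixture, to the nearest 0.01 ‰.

32.67 ‰

By conservation of dissolved salt,
salt = 42,900,000×32.4 + 11,200,000×33.7 = 1,389,960,000 + 377,440,000 = 1,767,400,000
volume = 42,900,000 + 11,200,000 = 54,100,000 m³
S = 1,767,400,000 / 54,100,000 = 32.6691 ‰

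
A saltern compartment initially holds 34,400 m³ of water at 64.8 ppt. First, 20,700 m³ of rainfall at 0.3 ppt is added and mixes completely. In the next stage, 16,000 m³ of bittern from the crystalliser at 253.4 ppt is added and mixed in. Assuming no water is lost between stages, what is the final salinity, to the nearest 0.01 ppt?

Mass of salt is conserved:
Initial salt = 34,400×64.8 = 2,229,120
After stage 1: salt = 2,229,120 + 20,700×0.3 = 2,235,330; volume = 55,100 m³; S = 40.569 ppt
After stage 2: salt = 2,235,330 + 16,000×253.4 = 6,289,730; volume = 71,100 m³
S = 6,289,730 / 71,100 = 88.4632 ppt

88.46 ppt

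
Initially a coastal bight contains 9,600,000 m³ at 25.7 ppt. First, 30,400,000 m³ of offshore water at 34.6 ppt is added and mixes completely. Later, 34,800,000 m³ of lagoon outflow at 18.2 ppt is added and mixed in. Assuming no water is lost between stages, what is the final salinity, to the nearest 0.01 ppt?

25.83 ppt

By conservation of dissolved salt,
Initial salt = 9,600,000×25.7 = 246,720,000
After stage 1: salt = 246,720,000 + 30,400,000×34.6 = 1,298,560,000; volume = 40,000,000 m³; S = 32.464 ppt
After stage 2: salt = 1,298,560,000 + 34,800,000×18.2 = 1,931,920,000; volume = 74,800,000 m³
S = 1,931,920,000 / 74,800,000 = 25.8278 ppt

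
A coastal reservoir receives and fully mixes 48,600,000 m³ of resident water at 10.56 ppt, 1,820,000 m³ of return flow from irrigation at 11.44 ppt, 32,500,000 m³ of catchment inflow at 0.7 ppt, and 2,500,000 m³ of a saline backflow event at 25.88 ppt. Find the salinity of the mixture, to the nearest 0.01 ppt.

Mass of salt is conserved:
salt = 48,600,000×10.56 + 1,820,000×11.44 + 32,500,000×0.7 + 2,500,000×25.88 = 513,216,000 + 20,820,800 + 22,750,000 + 64,700,000 = 621,486,800
volume = 48,600,000 + 1,820,000 + 32,500,000 + 2,500,000 = 85,420,000 m³
S = 621,486,800 / 85,420,000 = 7.2757 ppt

7.28 ppt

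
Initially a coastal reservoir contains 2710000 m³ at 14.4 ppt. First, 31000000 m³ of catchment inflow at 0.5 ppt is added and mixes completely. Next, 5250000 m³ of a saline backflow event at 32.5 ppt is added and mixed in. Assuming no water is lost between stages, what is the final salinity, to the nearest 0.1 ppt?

Mass of salt is conserved:
Initial salt = 2,710,000×14.4 = 39,024,000
After stage 1: salt = 39,024,000 + 31,000,000×0.5 = 54,524,000; volume = 33,710,000 m³; S = 1.617 ppt
After stage 2: salt = 54,524,000 + 5,250,000×32.5 = 225,149,000; volume = 38,960,000 m³
S = 225,149,000 / 38,960,000 = 5.779 ppt

5.8 ppt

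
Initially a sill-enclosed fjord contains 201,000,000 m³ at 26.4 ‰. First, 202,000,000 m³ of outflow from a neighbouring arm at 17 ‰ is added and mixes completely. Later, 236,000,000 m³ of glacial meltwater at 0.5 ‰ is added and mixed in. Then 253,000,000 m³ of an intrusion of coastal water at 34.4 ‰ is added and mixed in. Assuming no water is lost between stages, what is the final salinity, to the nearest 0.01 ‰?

19.69 ‰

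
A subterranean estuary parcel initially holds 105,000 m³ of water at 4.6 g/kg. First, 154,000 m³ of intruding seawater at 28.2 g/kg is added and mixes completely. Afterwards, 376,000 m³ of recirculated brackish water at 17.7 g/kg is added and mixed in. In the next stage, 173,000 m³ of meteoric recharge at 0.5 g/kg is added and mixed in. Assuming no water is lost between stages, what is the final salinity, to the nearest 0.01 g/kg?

Salt balance:
Initial salt = 105,000×4.6 = 483,000
After stage 1: salt = 483,000 + 154,000×28.2 = 4,825,800; volume = 259,000 m³; S = 18.632 g/kg
After stage 2: salt = 4,825,800 + 376,000×17.7 = 11,481,000; volume = 635,000 m³; S = 18.08 g/kg
After stage 3: salt = 11,481,000 + 173,000×0.5 = 11,567,500; volume = 808,000 m³
S = 11,567,500 / 808,000 = 14.3162 g/kg

14.32 g/kg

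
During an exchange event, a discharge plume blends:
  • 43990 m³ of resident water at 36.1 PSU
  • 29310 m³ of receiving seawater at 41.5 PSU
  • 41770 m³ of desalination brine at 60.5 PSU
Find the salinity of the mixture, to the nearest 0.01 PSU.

By conservation of dissolved salt,
salt = 43,990×36.1 + 29,310×41.5 + 41,770×60.5 = 1,588,039 + 1,216,365 + 2,527,085 = 5,331,489
volume = 43,990 + 29,310 + 41,770 = 115,070 m³
S = 5,331,489 / 115,070 = 46.3326 PSU

46.33 PSU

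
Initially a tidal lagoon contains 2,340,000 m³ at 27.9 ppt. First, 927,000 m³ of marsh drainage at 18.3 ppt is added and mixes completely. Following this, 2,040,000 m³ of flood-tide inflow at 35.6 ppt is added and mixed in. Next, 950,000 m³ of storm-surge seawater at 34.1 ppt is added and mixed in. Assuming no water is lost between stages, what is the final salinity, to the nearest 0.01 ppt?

Weighted by volume,
Initial salt = 2,340,000×27.9 = 65,286,000
After stage 1: salt = 65,286,000 + 927,000×18.3 = 82,250,100; volume = 3,267,000 m³; S = 25.176 ppt
After stage 2: salt = 82,250,100 + 2,040,000×35.6 = 154,874,100; volume = 5,307,000 m³; S = 29.183 ppt
After stage 3: salt = 154,874,100 + 950,000×34.1 = 187,269,100; volume = 6,257,000 m³
S = 187,269,100 / 6,257,000 = 29.9295 ppt

29.93 ppt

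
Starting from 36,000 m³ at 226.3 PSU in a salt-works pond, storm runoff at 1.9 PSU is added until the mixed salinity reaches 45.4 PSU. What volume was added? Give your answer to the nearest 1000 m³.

150000 m³

Salt balance: 36,000×226.3 + V×1.9 = (36,000+V)×45.4
8,146,800 + 1.9V = 1,634,400 + 45.4V
6,512,400 = 43.5V
V = 149,710.34 m³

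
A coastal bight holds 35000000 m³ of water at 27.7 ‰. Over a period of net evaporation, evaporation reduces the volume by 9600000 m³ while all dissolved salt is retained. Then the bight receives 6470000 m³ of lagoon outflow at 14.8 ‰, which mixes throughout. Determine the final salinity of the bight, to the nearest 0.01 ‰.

33.43 ‰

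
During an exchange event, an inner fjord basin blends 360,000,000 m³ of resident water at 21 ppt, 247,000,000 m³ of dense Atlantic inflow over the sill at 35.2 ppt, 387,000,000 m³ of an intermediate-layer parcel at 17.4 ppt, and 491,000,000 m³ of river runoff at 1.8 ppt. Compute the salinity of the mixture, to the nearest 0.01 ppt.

Salt balance:
salt = 360,000,000×21 + 247,000,000×35.2 + 387,000,000×17.4 + 491,000,000×1.8 = 7,560,000,000 + 8,694,400,000 + 6,733,800,000 + 883,800,000 = 23,872,000,000
volume = 360,000,000 + 247,000,000 + 387,000,000 + 491,000,000 = 1,485,000,000 m³
S = 23,872,000,000 / 1,485,000,000 = 16.0754 ppt

16.08 ppt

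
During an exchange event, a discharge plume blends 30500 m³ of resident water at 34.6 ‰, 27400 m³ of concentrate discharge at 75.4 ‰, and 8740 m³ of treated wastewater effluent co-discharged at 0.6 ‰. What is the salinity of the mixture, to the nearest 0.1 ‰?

Conserving salt mass:
salt = 30,500×34.6 + 27,400×75.4 + 8,740×0.6 = 1,055,300 + 2,065,960 + 5,244 = 3,126,504
volume = 30,500 + 27,400 + 8,740 = 66,640 m³
S = 3,126,504 / 66,640 = 46.916 ‰

46.9 ‰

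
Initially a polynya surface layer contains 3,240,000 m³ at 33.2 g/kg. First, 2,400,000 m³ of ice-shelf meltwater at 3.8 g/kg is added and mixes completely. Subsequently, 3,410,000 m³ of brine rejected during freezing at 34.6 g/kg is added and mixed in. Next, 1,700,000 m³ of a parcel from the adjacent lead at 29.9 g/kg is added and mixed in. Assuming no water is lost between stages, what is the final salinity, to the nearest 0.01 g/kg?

By conservation of dissolved salt,
Initial salt = 3,240,000×33.2 = 107,568,000
After stage 1: salt = 107,568,000 + 2,400,000×3.8 = 116,688,000; volume = 5,640,000 m³; S = 20.689 g/kg
After stage 2: salt = 116,688,000 + 3,410,000×34.6 = 234,674,000; volume = 9,050,000 m³; S = 25.931 g/kg
After stage 3: salt = 234,674,000 + 1,700,000×29.9 = 285,504,000; volume = 10,750,000 m³
S = 285,504,000 / 10,750,000 = 26.5585 g/kg

26.56 g/kg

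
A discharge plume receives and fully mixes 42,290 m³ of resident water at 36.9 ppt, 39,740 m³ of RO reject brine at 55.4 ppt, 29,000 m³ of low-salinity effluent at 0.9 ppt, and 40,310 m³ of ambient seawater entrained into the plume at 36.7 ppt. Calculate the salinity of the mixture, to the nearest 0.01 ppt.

34.81 ppt

Mass of salt is conserved:
salt = 42,290×36.9 + 39,740×55.4 + 29,000×0.9 + 40,310×36.7 = 1,560,501 + 2,201,596 + 26,100 + 1,479,377 = 5,267,574
volume = 42,290 + 39,740 + 29,000 + 40,310 = 151,340 m³
S = 5,267,574 / 151,340 = 34.8062 ppt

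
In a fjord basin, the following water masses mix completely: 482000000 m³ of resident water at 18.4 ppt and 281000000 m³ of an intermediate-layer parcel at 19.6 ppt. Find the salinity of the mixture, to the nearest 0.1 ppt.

18.8 ppt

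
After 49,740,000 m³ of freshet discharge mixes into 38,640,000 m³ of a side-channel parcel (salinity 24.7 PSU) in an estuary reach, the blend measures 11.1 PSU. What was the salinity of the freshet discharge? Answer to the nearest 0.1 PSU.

Salt balance: 38,640,000×24.7 + 49,740,000×S = 88,380,000×11.1
954,408,000 + 49,740,000·S = 981,018,000
S = (981,018,000 − 954,408,000) / 49,740,000 = 0.535 PSU

0.5 PSU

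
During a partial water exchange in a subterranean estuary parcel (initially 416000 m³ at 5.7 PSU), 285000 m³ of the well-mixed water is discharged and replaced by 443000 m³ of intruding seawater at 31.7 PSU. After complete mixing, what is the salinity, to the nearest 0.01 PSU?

25.77 PSU

Remaining after removal: 131,000 m³ at 5.7 PSU (salt = 746,700)
After addition: salt = 746,700 + 443,000×31.7 = 14,789,800; volume = 574,000 m³
S = 14,789,800 / 574,000 = 25.7662 PSU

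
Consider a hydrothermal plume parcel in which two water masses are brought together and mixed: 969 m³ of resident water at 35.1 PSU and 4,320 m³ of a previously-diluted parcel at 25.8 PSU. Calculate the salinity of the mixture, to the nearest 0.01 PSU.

27.50 PSU

Weighted by volume,
salt = 969×35.1 + 4,320×25.8 = 34,011.9 + 111,456 = 145,467.9
volume = 969 + 4,320 = 5,289 m³
S = 145,467.9 / 5,289 = 27.5039 PSU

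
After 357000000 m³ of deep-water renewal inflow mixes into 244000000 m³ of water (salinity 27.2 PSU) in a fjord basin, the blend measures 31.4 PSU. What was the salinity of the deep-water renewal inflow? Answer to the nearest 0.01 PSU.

Salt balance: 244,000,000×27.2 + 357,000,000×S = 601,000,000×31.4
6,636,800,000 + 357,000,000·S = 18,871,400,000
S = (18,871,400,000 − 6,636,800,000) / 357,000,000 = 34.2706 PSU

34.27 PSU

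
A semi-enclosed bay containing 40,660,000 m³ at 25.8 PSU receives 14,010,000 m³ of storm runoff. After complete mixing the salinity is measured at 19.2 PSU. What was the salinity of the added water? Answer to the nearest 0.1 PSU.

0.0 PSU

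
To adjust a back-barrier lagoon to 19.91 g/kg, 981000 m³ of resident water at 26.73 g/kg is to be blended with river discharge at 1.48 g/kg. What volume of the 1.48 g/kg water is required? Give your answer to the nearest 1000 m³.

363000 m³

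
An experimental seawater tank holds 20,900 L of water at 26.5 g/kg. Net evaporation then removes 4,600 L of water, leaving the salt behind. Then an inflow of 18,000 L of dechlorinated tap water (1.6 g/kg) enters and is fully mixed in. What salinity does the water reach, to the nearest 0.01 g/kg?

After evaporation: salt = 20,900×26.5 = 553,850; volume = 20,900 − 4,600 = 16,300 L
After mixing: salt = 553,850 + 18,000×1.6 = 582,650; volume = 16,300 + 18,000 = 34,300 L
S = 582,650 / 34,300 = 16.9869 g/kg

16.99 g/kg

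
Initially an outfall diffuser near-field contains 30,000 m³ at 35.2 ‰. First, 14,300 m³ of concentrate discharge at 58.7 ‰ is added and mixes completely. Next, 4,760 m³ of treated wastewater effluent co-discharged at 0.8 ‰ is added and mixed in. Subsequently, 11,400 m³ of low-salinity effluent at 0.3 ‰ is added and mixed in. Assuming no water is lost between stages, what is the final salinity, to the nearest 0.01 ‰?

Weighted by volume,
Initial salt = 30,000×35.2 = 1,056,000
After stage 1: salt = 1,056,000 + 14,300×58.7 = 1,895,410; volume = 44,300 m³; S = 42.786 ‰
After stage 2: salt = 1,895,410 + 4,760×0.8 = 1,899,218; volume = 49,060 m³; S = 38.712 ‰
After stage 3: salt = 1,899,218 + 11,400×0.3 = 1,902,638; volume = 60,460 m³
S = 1,902,638 / 60,460 = 31.4694 ‰

31.47 ‰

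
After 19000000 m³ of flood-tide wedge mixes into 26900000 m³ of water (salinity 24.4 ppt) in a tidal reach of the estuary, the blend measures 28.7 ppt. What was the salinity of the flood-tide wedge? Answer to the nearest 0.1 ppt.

34.8 ppt

Salt balance: 26,900,000×24.4 + 19,000,000×S = 45,900,000×28.7
656,360,000 + 19,000,000·S = 1,317,330,000
S = (1,317,330,000 − 656,360,000) / 19,000,000 = 34.7879 ppt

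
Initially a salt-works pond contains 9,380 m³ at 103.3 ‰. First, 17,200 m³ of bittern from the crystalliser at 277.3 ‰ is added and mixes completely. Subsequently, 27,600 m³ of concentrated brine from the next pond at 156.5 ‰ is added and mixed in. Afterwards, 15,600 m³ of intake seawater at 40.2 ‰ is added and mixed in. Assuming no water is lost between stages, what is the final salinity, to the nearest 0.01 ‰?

153.12 ‰

Mass of salt is conserved:
Initial salt = 9,380×103.3 = 968,954
After stage 1: salt = 968,954 + 17,200×277.3 = 5,738,514; volume = 26,580 m³; S = 215.896 ‰
After stage 2: salt = 5,738,514 + 27,600×156.5 = 10,057,914; volume = 54,180 m³; S = 185.639 ‰
After stage 3: salt = 10,057,914 + 15,600×40.2 = 10,685,034; volume = 69,780 m³
S = 10,685,034 / 69,780 = 153.1246 ‰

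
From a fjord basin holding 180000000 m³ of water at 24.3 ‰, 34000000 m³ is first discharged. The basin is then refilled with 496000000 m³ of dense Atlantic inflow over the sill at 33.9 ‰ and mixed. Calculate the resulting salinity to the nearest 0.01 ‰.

31.72 ‰

Remaining after removal: 146,000,000 m³ at 24.3 ‰ (salt = 3,547,800,000)
After addition: salt = 3,547,800,000 + 496,000,000×33.9 = 20,362,200,000; volume = 642,000,000 m³
S = 20,362,200,000 / 642,000,000 = 31.7168 ‰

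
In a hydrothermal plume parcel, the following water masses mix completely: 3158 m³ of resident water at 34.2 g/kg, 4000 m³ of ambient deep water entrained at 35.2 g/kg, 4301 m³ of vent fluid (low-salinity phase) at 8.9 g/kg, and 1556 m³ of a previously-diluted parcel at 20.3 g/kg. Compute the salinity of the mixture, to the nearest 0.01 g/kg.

24.48 g/kg

Salt balance:
salt = 3,158×34.2 + 4,000×35.2 + 4,301×8.9 + 1,556×20.3 = 108,003.6 + 140,800 + 38,278.9 + 31,586.8 = 318,669.3
volume = 3,158 + 4,000 + 4,301 + 1,556 = 13,015 m³
S = 318,669.3 / 13,015 = 24.4848 g/kg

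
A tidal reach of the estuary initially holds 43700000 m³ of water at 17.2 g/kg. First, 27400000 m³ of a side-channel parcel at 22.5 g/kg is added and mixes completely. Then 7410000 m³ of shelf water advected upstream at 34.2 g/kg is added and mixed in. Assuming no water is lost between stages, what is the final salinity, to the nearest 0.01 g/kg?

20.65 g/kg

Total salt / total volume:
Initial salt = 43,700,000×17.2 = 751,640,000
After stage 1: salt = 751,640,000 + 27,400,000×22.5 = 1,368,140,000; volume = 71,100,000 m³; S = 19.242 g/kg
After stage 2: salt = 1,368,140,000 + 7,410,000×34.2 = 1,621,562,000; volume = 78,510,000 m³
S = 1,621,562,000 / 78,510,000 = 20.6542 g/kg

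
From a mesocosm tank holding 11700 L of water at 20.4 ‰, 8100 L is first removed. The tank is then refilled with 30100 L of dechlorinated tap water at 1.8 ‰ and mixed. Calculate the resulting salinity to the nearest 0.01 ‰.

Remaining after removal: 3,600 L at 20.4 ‰ (salt = 73,440)
After addition: salt = 73,440 + 30,100×1.8 = 127,620; volume = 33,700 L
S = 127,620 / 33,700 = 3.7869 ‰

3.79 ‰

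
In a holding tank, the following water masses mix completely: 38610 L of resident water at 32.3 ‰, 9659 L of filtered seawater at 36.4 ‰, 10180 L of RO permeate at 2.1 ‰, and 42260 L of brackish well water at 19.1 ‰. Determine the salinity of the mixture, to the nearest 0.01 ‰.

Weighted by volume,
salt = 38,610×32.3 + 9,659×36.4 + 10,180×2.1 + 42,260×19.1 = 1,247,103 + 351,587.6 + 21,378 + 807,166 = 2,427,234.6
volume = 38,610 + 9,659 + 10,180 + 42,260 = 100,709 L
S = 2,427,234.6 / 100,709 = 24.1015 ‰

24.10 ‰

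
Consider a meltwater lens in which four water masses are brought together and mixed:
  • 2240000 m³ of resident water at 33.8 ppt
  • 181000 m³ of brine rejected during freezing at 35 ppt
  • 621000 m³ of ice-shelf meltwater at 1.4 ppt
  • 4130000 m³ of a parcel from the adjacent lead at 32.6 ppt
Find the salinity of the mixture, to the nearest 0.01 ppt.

By conservation of dissolved salt,
salt = 2,240,000×33.8 + 181,000×35 + 621,000×1.4 + 4,130,000×32.6 = 75,712,000 + 6,335,000 + 869,400 + 134,638,000 = 217,554,400
volume = 2,240,000 + 181,000 + 621,000 + 4,130,000 = 7,172,000 m³
S = 217,554,400 / 7,172,000 = 30.3339 ppt

30.33 ppt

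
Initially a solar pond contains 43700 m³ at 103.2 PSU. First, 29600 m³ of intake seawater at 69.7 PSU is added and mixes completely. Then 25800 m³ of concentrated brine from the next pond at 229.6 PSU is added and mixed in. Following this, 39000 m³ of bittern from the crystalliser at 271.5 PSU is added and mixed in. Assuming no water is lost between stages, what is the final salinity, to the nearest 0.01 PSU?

By conservation of dissolved salt,
Initial salt = 43,700×103.2 = 4,509,840
After stage 1: salt = 4,509,840 + 29,600×69.7 = 6,572,960; volume = 73,300 m³; S = 89.672 PSU
After stage 2: salt = 6,572,960 + 25,800×229.6 = 12,496,640; volume = 99,100 m³; S = 126.101 PSU
After stage 3: salt = 12,496,640 + 39,000×271.5 = 23,085,140; volume = 138,100 m³
S = 23,085,140 / 138,100 = 167.1625 PSU

167.16 PSU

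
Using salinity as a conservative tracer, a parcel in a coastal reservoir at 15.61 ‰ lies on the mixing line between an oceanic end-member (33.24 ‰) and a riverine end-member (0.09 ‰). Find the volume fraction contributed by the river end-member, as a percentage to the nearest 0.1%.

53.2%

Let f be the freshwater fraction. Salt balance per unit volume:
f×0.09 + (1−f)×33.24 = 15.61
f = (33.24 − 15.61) / (33.24 − 0.09) = 17.63/33.15 = 0.5318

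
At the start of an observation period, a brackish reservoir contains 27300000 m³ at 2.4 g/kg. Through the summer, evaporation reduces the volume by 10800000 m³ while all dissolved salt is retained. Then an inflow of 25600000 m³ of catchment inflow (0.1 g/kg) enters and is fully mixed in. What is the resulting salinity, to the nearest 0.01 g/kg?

1.62 g/kg

After evaporation: salt = 27,300,000×2.4 = 65,520,000; volume = 27,300,000 − 10,800,000 = 16,500,000 m³
After mixing: salt = 65,520,000 + 25,600,000×0.1 = 68,080,000; volume = 16,500,000 + 25,600,000 = 42,100,000 m³
S = 68,080,000 / 42,100,000 = 1.6171 g/kg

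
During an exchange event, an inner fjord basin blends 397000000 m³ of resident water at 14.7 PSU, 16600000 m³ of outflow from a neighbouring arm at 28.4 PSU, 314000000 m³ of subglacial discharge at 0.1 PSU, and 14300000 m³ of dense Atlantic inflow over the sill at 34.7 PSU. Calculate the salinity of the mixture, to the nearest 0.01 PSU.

9.21 PSU

Mass of salt is conserved:
salt = 397,000,000×14.7 + 16,600,000×28.4 + 314,000,000×0.1 + 14,300,000×34.7 = 5,835,900,000 + 471,440,000 + 31,400,000 + 496,210,000 = 6,834,950,000
volume = 397,000,000 + 16,600,000 + 314,000,000 + 14,300,000 = 741,900,000 m³
S = 6,834,950,000 / 741,900,000 = 9.2128 PSU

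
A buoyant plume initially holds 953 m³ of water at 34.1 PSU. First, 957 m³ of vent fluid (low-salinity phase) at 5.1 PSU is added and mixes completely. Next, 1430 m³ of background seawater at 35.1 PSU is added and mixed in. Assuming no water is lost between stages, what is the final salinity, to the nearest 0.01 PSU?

26.22 PSU

Mass of salt is conserved:
Initial salt = 953×34.1 = 32,497.3
After stage 1: salt = 32,497.3 + 957×5.1 = 37,378; volume = 1,910 m³; S = 19.57 PSU
After stage 2: salt = 37,378 + 1,430×35.1 = 87,571; volume = 3,340 m³
S = 87,571 / 3,340 = 26.2189 PSU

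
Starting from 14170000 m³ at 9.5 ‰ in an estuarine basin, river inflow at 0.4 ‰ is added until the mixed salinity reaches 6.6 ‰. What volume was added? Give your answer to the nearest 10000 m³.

Salt balance: 14,170,000×9.5 + V×0.4 = (14,170,000+V)×6.6
134,615,000 + 0.4V = 93,522,000 + 6.6V
41,093,000 = 6.2V
V = 6,627,903.23 m³

6630000 m³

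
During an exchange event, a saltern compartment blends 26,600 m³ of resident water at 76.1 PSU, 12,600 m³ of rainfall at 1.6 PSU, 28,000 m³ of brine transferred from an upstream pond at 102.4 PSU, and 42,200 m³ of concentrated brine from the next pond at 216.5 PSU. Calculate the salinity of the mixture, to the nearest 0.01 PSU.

Salt balance:
salt = 26,600×76.1 + 12,600×1.6 + 28,000×102.4 + 42,200×216.5 = 2,024,260 + 20,160 + 2,867,200 + 9,136,300 = 14,047,920
volume = 26,600 + 12,600 + 28,000 + 42,200 = 109,400 m³
S = 14,047,920 / 109,400 = 128.4088 PSU

128.41 PSU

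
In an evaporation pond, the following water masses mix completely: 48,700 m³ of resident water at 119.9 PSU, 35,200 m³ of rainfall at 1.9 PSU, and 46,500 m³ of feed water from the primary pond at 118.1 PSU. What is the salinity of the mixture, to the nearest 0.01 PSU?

87.41 PSU

Total salt / total volume:
salt = 48,700×119.9 + 35,200×1.9 + 46,500×118.1 = 5,839,130 + 66,880 + 5,491,650 = 11,397,660
volume = 48,700 + 35,200 + 46,500 = 130,400 m³
S = 11,397,660 / 130,400 = 87.4054 PSU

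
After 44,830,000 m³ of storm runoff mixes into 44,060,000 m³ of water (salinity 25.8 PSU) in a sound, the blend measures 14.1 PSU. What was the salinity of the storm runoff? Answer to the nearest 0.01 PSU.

2.60 PSU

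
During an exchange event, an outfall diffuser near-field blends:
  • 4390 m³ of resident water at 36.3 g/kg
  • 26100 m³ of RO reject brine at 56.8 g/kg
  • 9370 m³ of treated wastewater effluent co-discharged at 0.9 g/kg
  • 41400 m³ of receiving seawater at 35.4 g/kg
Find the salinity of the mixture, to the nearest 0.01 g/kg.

38.34 g/kg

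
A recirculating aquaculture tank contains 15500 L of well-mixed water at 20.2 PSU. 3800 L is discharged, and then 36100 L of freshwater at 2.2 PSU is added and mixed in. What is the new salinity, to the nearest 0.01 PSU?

6.61 PSU

Remaining after removal: 11,700 L at 20.2 PSU (salt = 236,340)
After addition: salt = 236,340 + 36,100×2.2 = 315,760; volume = 47,800 L
S = 315,760 / 47,800 = 6.6059 PSU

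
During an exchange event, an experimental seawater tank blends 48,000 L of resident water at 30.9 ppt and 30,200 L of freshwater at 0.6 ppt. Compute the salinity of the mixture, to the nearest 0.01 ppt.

By conservation of dissolved salt,
salt = 48,000×30.9 + 30,200×0.6 = 1,483,200 + 18,120 = 1,501,320
volume = 48,000 + 30,200 = 78,200 L
S = 1,501,320 / 78,200 = 19.1985 ppt

19.20 ppt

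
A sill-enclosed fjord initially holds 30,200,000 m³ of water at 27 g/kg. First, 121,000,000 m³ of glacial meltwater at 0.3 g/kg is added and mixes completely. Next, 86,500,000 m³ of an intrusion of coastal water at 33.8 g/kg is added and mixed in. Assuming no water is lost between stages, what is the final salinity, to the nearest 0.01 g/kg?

15.88 g/kg

By conservation of dissolved salt,
Initial salt = 30,200,000×27 = 815,400,000
After stage 1: salt = 815,400,000 + 121,000,000×0.3 = 851,700,000; volume = 151,200,000 m³; S = 5.633 g/kg
After stage 2: salt = 851,700,000 + 86,500,000×33.8 = 3,775,400,000; volume = 237,700,000 m³
S = 3,775,400,000 / 237,700,000 = 15.883 g/kg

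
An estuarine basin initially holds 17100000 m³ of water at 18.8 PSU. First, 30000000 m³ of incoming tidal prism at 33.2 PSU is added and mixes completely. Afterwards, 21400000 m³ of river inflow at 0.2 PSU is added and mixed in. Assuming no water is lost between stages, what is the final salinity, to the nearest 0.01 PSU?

19.30 PSU

Conserving salt mass:
Initial salt = 17,100,000×18.8 = 321,480,000
After stage 1: salt = 321,480,000 + 30,000,000×33.2 = 1,317,480,000; volume = 47,100,000 m³; S = 27.972 PSU
After stage 2: salt = 1,317,480,000 + 21,400,000×0.2 = 1,321,760,000; volume = 68,500,000 m³
S = 1,321,760,000 / 68,500,000 = 19.2958 PSU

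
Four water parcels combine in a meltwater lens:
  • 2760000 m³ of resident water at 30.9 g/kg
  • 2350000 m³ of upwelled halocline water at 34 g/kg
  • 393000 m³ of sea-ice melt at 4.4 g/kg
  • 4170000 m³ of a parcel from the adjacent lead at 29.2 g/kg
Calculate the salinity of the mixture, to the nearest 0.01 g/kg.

29.84 g/kg

Mass of salt is conserved:
salt = 2,760,000×30.9 + 2,350,000×34 + 393,000×4.4 + 4,170,000×29.2 = 85,284,000 + 79,900,000 + 1,729,200 + 121,764,000 = 288,677,200
volume = 2,760,000 + 2,350,000 + 393,000 + 4,170,000 = 9,673,000 m³
S = 288,677,200 / 9,673,000 = 29.8436 g/kg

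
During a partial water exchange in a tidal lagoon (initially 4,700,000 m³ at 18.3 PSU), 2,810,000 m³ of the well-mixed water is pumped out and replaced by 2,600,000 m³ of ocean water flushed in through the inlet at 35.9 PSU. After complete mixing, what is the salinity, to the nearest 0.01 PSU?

28.49 PSU

Remaining after removal: 1,890,000 m³ at 18.3 PSU (salt = 34,587,000)
After addition: salt = 34,587,000 + 2,600,000×35.9 = 127,927,000; volume = 4,490,000 m³
S = 127,927,000 / 4,490,000 = 28.4915 PSU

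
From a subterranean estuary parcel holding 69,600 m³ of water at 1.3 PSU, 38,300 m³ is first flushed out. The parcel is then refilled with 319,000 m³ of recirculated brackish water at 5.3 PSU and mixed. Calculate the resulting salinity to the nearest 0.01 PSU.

4.94 PSU

Remaining after removal: 31,300 m³ at 1.3 PSU (salt = 40,690)
After addition: salt = 40,690 + 319,000×5.3 = 1,731,390; volume = 350,300 m³
S = 1,731,390 / 350,300 = 4.9426 PSU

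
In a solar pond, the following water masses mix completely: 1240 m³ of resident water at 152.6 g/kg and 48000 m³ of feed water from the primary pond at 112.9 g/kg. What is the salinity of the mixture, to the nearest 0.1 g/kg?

113.9 g/kg

Salt balance:
salt = 1,240×152.6 + 48,000×112.9 = 189,224 + 5,419,200 = 5,608,424
volume = 1,240 + 48,000 = 49,240 m³
S = 5,608,424 / 49,240 = 113.9 g/kg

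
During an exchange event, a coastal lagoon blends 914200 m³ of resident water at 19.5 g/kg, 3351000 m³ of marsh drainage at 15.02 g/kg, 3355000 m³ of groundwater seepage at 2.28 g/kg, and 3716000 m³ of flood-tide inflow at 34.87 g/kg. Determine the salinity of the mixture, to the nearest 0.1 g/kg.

Total salt / total volume:
salt = 914,200×19.5 + 3,351,000×15.02 + 3,355,000×2.28 + 3,716,000×34.87 = 17,826,900 + 50,332,020 + 7,649,400 + 129,576,920 = 205,385,240
volume = 914,200 + 3,351,000 + 3,355,000 + 3,716,000 = 11,336,200 m³
S = 205,385,240 / 11,336,200 = 18.118 g/kg

18.1 g/kg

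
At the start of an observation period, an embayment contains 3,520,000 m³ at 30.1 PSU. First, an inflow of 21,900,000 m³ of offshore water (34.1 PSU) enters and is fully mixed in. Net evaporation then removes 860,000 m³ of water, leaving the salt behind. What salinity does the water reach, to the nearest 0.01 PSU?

After mixing: salt = 3,520,000×30.1 + 21,900,000×34.1 = 852,742,000; volume = 25,420,000 m³
After evaporation: salt unchanged = 852,742,000; volume = 25,420,000 − 860,000 = 24,560,000 m³
S = 852,742,000 / 24,560,000 = 34.7208 PSU

34.72 PSU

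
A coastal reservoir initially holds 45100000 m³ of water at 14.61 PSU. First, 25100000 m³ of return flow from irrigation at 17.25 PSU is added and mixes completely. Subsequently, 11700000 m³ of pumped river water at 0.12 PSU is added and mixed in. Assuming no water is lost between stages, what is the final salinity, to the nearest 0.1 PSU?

13.3 PSU

Salt balance:
Initial salt = 45,100,000×14.61 = 658,911,000
After stage 1: salt = 658,911,000 + 25,100,000×17.25 = 1,091,886,000; volume = 70,200,000 m³; S = 15.554 PSU
After stage 2: salt = 1,091,886,000 + 11,700,000×0.12 = 1,093,290,000; volume = 81,900,000 m³
S = 1,093,290,000 / 81,900,000 = 13.3491 PSU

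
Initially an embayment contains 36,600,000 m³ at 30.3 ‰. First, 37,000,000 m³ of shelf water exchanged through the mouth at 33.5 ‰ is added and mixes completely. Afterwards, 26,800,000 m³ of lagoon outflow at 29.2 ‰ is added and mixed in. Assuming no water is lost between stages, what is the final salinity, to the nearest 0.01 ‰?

31.19 ‰

Conserving salt mass:
Initial salt = 36,600,000×30.3 = 1,108,980,000
After stage 1: salt = 1,108,980,000 + 37,000,000×33.5 = 2,348,480,000; volume = 73,600,000 m³; S = 31.909 ‰
After stage 2: salt = 2,348,480,000 + 26,800,000×29.2 = 3,131,040,000; volume = 100,400,000 m³
S = 3,131,040,000 / 100,400,000 = 31.1857 ‰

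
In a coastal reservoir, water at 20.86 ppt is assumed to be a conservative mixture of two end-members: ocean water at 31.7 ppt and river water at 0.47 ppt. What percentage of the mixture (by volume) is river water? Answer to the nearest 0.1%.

Let f be the freshwater fraction. Salt balance per unit volume:
f×0.47 + (1−f)×31.7 = 20.86
f = (31.7 − 20.86) / (31.7 − 0.47) = 10.84/31.23 = 0.3471

34.7%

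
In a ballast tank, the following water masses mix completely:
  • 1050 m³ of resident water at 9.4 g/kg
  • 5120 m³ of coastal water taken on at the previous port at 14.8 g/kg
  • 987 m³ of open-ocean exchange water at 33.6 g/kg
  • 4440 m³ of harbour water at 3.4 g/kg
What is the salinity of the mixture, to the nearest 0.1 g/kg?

By conservation of dissolved salt,
salt = 1,050×9.4 + 5,120×14.8 + 987×33.6 + 4,440×3.4 = 9,870 + 75,776 + 33,163.2 + 15,096 = 133,905.2
volume = 1,050 + 5,120 + 987 + 4,440 = 11,597 m³
S = 133,905.2 / 11,597 = 11.547 g/kg

11.5 g/kg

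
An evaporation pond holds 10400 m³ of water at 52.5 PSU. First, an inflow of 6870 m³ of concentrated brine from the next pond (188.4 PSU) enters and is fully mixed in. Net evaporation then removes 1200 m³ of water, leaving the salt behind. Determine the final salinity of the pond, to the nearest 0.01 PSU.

114.52 PSU

After mixing: salt = 10,400×52.5 + 6,870×188.4 = 1,840,308; volume = 17,270 m³
After evaporation: salt unchanged = 1,840,308; volume = 17,270 − 1,200 = 16,070 m³
S = 1,840,308 / 16,070 = 114.5182 PSU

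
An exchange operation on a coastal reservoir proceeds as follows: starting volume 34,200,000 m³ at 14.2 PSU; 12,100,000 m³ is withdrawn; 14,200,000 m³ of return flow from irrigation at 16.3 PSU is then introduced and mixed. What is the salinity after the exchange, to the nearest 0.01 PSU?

Remaining after removal: 22,100,000 m³ at 14.2 PSU (salt = 313,820,000)
After addition: salt = 313,820,000 + 14,200,000×16.3 = 545,280,000; volume = 36,300,000 m³
S = 545,280,000 / 36,300,000 = 15.0215 PSU

15.02 PSU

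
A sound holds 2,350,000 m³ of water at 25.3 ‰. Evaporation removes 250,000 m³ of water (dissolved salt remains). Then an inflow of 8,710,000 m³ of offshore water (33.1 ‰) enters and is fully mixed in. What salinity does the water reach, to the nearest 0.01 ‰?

After evaporation: salt = 2,350,000×25.3 = 59,455,000; volume = 2,350,000 − 250,000 = 2,100,000 m³
After mixing: salt = 59,455,000 + 8,710,000×33.1 = 347,756,000; volume = 2,100,000 + 8,710,000 = 10,810,000 m³
S = 347,756,000 / 10,810,000 = 32.1698 ‰

32.17 ‰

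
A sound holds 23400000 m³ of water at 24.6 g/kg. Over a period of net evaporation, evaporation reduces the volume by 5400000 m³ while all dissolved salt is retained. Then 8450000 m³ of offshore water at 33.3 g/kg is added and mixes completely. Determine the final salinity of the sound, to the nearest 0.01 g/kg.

After evaporation: salt = 23,400,000×24.6 = 575,640,000; volume = 23,400,000 − 5,400,000 = 18,000,000 m³
After mixing: salt = 575,640,000 + 8,450,000×33.3 = 857,025,000; volume = 18,000,000 + 8,450,000 = 26,450,000 m³
S = 857,025,000 / 26,450,000 = 32.4017 g/kg

32.40 g/kg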